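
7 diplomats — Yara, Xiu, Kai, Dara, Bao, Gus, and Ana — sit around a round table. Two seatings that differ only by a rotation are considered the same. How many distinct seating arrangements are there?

Around a circle, 7 distinct people have 7!/7 = (6)! = 720 rotationally distinct seatings.

720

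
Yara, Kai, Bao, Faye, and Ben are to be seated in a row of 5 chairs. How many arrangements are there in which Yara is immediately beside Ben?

Treat {Yara, Ben} as a single unit. There are 4 units to order, and the pair itself can be ordered 2 ways.
That gives 2 × 4! = 2 × 24 = 48.

48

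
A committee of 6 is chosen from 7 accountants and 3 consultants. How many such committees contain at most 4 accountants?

Split by how many accountants are chosen (0 through 4).
Sum: C(7,0)·C(3,6) + C(7,1)·C(3,5) + C(7,2)·C(3,4) + C(7,3)·C(3,3) + C(7,4)·C(3,2) = 0 + 0 + 0 + 35 + 105 = 140.

140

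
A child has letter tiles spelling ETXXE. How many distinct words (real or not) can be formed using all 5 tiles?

30

ETXXE has 5 letters with E appearing twice and X appearing twice.
So there are 5! / (2!·2!) = 30 distinguishable arrangements.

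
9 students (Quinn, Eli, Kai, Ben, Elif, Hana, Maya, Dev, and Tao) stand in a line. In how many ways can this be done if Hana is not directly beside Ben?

282240

There are 9! = 362880 arrangements in all. If Hana and Ben are adjacent, merging them into one block gives 2·(8)! = 80640 arrangements.
Complementary counting: 362880 − 80640 = 282240.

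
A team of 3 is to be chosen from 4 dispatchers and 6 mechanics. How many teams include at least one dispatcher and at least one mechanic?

96

Total 3-person selections from all 10: C(10,3) = 120.
Selections missing a whole group: no dispatchers → C(6,3) = 20; no mechanics → C(4,3) = 4.
Both groups omitted at once is impossible, so 120 − 24 = 96.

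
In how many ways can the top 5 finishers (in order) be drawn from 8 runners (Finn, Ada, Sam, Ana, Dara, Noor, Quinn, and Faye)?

This is an ordered selection of 5 from 8: P(8,5).
That gives 8 × 7 × 6 × 5 × 4 = 6720.

6720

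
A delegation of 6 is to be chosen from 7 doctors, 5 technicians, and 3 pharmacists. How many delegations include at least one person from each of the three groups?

3850

Total 6-person selections from all 15: C(15,6) = 5005.
Selections missing a whole group: no doctors → C(8,6) = 28; no technicians → C(10,6) = 210; no pharmacists → C(12,6) = 924.
Add back selections omitting two groups (i.e. drawn from a single group): C(7,6) + C(5,6) + C(3,6) = 7.
By inclusion–exclusion: 5005 − 1162 + 7 = 3850.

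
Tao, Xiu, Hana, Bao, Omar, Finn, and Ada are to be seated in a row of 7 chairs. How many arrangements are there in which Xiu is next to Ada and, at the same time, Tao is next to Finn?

Treat {Xiu,Ada} as one block (2 orders) and {Tao,Finn} as another (2 orders).
That leaves 5 units to arrange: 2 × 2 × 5! = 4 × 120 = 480.

480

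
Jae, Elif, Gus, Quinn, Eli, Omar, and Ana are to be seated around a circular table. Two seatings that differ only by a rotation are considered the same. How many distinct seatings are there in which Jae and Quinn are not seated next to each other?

All circular seatings of 7 people number (6)! = 720.
Those with Jae next to Quinn: fuse the pair into one unit and seat 6 units around a circle — 2·(5)! = 240.
Subtracting, 720 − 240 = 480.

480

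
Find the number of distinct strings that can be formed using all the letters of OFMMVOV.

630

Letter multiplicities in OFMMVOV: F×1, M×2, O×2, V×2.
The number of distinct arrangements is 7!/(2!·2!·2!) = 5040/8 = 630.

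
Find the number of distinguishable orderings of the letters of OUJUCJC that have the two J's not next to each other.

Total arrangements of OUJUCJC: 7!/(2!·2!·2!) = 630.
If the two J's are adjacent, glue them into one block, leaving 6 items to arrange: (6)!/(2!·2!) = 180 ways.
Subtracting, 630 − 180 = 450 arrangements keep the J's apart.

450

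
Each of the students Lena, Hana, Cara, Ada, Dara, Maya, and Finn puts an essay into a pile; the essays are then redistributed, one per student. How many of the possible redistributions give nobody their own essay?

Count assignments avoiding every fixed point. For any j of the 7 students fixed to their own essay, the other 7−j can be arranged in (7−j)! ways.
By inclusion–exclusion this is Σ_{j=0}^{7} (−1)^j C(7,j)·(7−j)!.
Computing: 5040 − 5040 + 2520 − 840 + 210 − 42 + 7 − 1 = 1854.

1854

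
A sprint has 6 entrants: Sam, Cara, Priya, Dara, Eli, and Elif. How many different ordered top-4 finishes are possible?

360

This is an ordered selection of 4 from 6: P(6,4).
That gives 6 × 5 × 4 × 3 = 360.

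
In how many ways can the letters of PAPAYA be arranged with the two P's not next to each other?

Total arrangements of PAPAYA: 6!/(3!·2!) = 60.
Arrangements with the P's together: treat PP as one letter, giving (5)!/(3!) = 20.
Hence 60 − 20 = 40.

40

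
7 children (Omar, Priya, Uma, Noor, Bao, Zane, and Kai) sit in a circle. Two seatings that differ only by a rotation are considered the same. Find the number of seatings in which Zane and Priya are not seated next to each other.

480

Without the restriction there are (6)! = 720 seatings.
Seatings with Zane beside Priya: treat them as a block with 2 internal orders, giving 2 × (5)! = 240.
Subtracting, 720 − 240 = 480.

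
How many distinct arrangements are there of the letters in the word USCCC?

Letter multiplicities in USCCC: C×3, S×1, U×1.
So there are 5! / (3!) = 20 distinguishable arrangements.

20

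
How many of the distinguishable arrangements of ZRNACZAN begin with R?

630

With the first slot taken by R, it remains to arrange the other 7 letters (ZNACZAN).
Those 7 letters have A appearing twice, N appearing twice, and Z appearing twice, giving (7)!/(2!·2!·2!) = 630.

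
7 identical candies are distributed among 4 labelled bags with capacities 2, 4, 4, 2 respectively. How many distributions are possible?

34

Ignoring the caps, the number of non-negative solutions to x_1+…+x_4 = 7 is C(10,3) = 120.
Subtract solutions that violate a single cap (substitute x_i' = x_i − (cap_i+1)): x_1 ≥ 3 gives C(7,3) = 35; x_2 ≥ 5 gives C(5,3) = 10; x_3 ≥ 5 gives C(5,3) = 10; x_4 ≥ 3 gives C(7,3) = 35. Together 90.
Add back pairs where two caps are both exceeded: 0 + 0 + 4 + 0 + 0 + 0 = 4.
By inclusion–exclusion the count is 120 − 90 + 4 = 34.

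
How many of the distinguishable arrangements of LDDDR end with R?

4

Fix R in the last position and arrange the remaining 4 letters.
Those 4 letters have D appearing 3 times, giving (4)!/(3!) = 4.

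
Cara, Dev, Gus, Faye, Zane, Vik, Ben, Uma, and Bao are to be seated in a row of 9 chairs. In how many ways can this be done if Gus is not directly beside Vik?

Of the 9! = 362880 arrangements, those with Gus and Vik adjacent number 2 × 8! = 80640 (treat the pair as a block with 2 internal orders).
So 362880 − 80640 = 282240 arrangements keep them apart.

282240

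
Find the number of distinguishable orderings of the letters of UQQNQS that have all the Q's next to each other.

24

Treat the 3 copies of Q as a single block. The multiset to arrange is then {QQQ, N, S, U}, 4 items in all.
All 4 items are distinct, so there are (4)! = 24 arrangements.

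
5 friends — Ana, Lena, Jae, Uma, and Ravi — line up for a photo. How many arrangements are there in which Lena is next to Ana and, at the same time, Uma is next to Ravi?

24

Treat {Lena,Ana} as one block (2 orders) and {Uma,Ravi} as another (2 orders).
That leaves 3 units to arrange: 2 × 2 × 3! = 4 × 6 = 24.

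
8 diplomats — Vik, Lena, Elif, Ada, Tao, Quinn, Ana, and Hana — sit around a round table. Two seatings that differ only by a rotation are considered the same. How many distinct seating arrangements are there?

5040

Fix one person's seat to break rotational symmetry; the remaining 7 people can be arranged in (7)! = 5040 ways.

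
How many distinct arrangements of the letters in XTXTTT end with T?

10

With the last slot taken by T, it remains to arrange the other 5 letters (XXTTT).
Those 5 letters have T appearing 3 times and X appearing twice, giving (5)!/(3!·2!) = 10.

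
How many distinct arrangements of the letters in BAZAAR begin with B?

Fix B in the first position and arrange the remaining 5 letters.
Those 5 letters have A appearing 3 times, giving (5)!/(3!) = 20.

20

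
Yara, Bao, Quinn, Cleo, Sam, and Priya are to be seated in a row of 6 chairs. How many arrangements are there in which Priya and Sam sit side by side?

Treat {Priya, Sam} as a single unit. There are 5 units to order, and the pair itself can be ordered 2 ways.
So the count is 2·(5)! = 240.

240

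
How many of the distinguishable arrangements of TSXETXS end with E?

90

Fix E in the last position and arrange the remaining 6 letters.
Those 6 letters have S appearing twice, T appearing twice, and X appearing twice, giving (6)!/(2!·2!·2!) = 90.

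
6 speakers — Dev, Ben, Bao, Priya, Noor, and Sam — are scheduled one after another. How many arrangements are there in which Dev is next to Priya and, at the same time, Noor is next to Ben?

Treat {Dev,Priya} as one block (2 orders) and {Noor,Ben} as another (2 orders).
That leaves 4 units to arrange: 2 × 2 × 4! = 4 × 24 = 96.

96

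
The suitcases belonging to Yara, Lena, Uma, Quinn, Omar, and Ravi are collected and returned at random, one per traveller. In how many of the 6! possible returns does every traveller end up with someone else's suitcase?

265

Let Aᵢ be the assignments in which traveller i gets their own suitcase. We want the size of the complement of A₁∪…∪A_6.
By inclusion–exclusion this is Σ_{j=0}^{6} (−1)^j C(6,j)·(6−j)!.
Computing: 720 − 720 + 360 − 120 + 30 − 6 + 1 = 265.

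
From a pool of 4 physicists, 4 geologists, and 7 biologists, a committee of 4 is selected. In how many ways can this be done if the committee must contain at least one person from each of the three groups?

672

Unrestricted: C(15,4) = 1365 ways to pick any 4 of the 15.
Selections missing a whole group: no physicists → C(11,4) = 330; no geologists → C(11,4) = 330; no biologists → C(8,4) = 70.
Add back selections omitting two groups (i.e. drawn from a single group): C(4,4) + C(4,4) + C(7,4) = 37.
By inclusion–exclusion: 1365 − 730 + 37 = 672.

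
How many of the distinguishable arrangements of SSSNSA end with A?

Fix A in the last position and arrange the remaining 5 letters.
Those 5 letters have S appearing 4 times, giving (5)!/(4!) = 5.

5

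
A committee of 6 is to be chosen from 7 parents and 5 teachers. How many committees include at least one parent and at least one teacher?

With no constraint there are C(12,6) = 924 possible selections.
Subtract selections that omit an entire group: no parents → C(5,6) = 0; no teachers → C(7,6) = 7.
Both groups omitted at once is impossible, so 924 − 7 = 917.

917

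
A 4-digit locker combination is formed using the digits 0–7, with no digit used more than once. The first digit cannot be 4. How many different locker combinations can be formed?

The first digit has 8−1 = 7 choices (anything except 4).
The remaining 3 digits are filled from the other 7 symbols without repetition: 7 × 6 × 5 = 210.
Total: 7 × 210 = 1470.

1470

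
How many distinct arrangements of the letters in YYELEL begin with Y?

Fix Y in the first position and arrange the remaining 5 letters.
Those 5 letters have E appearing twice and L appearing twice, giving (5)!/(2!·2!) = 30.

30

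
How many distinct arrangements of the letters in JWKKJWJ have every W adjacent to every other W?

Treat the 2 copies of W as a single block. The multiset to arrange is then {WW, J, J, J, K, K}, 6 items in all.
That gives (6)!/(3!·2!) = 60 arrangements.

60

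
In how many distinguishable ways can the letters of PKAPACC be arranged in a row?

630

PKAPACC has 7 letters with A appearing twice, C appearing twice, and P appearing twice.
The number of distinct arrangements is 7!/(2!·2!·2!) = 5040/8 = 630.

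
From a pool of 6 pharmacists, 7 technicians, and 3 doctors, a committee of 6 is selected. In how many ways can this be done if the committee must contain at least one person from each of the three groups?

6006

With no constraint there are C(16,6) = 8008 possible selections.
Subtract selections that omit an entire group: no pharmacists → C(10,6) = 210; no technicians → C(9,6) = 84; no doctors → C(13,6) = 1716.
Add back selections omitting two groups (i.e. drawn from a single group): C(6,6) + C(7,6) + C(3,6) = 8.
By inclusion–exclusion: 8008 − 2010 + 8 = 6006.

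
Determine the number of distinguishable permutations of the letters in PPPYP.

5

PPPYP has 5 letters with P appearing 4 times.
The number of distinct arrangements is 5!/(4!) = 120/24 = 5.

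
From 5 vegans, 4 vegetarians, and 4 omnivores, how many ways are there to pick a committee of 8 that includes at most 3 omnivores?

1161

Split by how many omnivores are chosen (0 through 3).
Sum: C(4,0)·C(9,8) + C(4,1)·C(9,7) + C(4,2)·C(9,6) + C(4,3)·C(9,5) = 9 + 144 + 504 + 504 = 1161.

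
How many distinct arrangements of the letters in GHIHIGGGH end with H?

Fix H in the last position and arrange the remaining 8 letters.
Those 8 letters have G appearing 4 times, H appearing twice, and I appearing twice, giving (8)!/(4!·2!·2!) = 420.

420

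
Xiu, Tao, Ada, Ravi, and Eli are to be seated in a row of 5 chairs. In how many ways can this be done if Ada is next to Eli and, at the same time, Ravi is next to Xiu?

24

Treat {Ada,Eli} as one block (2 orders) and {Ravi,Xiu} as another (2 orders).
That leaves 3 units to arrange: 2 × 2 × 3! = 4 × 6 = 24.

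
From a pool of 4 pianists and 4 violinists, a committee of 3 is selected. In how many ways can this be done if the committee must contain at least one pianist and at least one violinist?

48

With no constraint there are C(8,3) = 56 possible selections.
Selections missing a whole group: no pianists → C(4,3) = 4; no violinists → C(4,3) = 4.
Both groups omitted at once is impossible, so 56 − 8 = 48.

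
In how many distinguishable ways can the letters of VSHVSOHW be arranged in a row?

VSHVSOHW has 8 letters with H appearing twice, S appearing twice, and V appearing twice.
Dividing 8! = 40320 by 2!·2!·2! = 8 for the repeated letters gives 5040.

5040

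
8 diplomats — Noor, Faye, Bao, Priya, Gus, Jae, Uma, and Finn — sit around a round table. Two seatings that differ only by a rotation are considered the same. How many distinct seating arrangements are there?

5040

Seat Noor anywhere (absorbing the rotational symmetry), then permute the other 7: (7)! = 5040.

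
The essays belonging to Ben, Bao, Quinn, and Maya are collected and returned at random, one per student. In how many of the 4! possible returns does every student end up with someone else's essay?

Count assignments avoiding every fixed point. For any j of the 4 students fixed to their own essay, the other 4−j can be arranged in (4−j)! ways.
By inclusion–exclusion this is Σ_{j=0}^{4} (−1)^j C(4,j)·(4−j)!.
Computing: 24 − 24 + 12 − 4 + 1 = 9.

9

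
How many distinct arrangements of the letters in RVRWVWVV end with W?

105

Fix W in the last position and arrange the remaining 7 letters.
Those 7 letters have R appearing twice and V appearing 4 times, giving (7)!/(4!·2!) = 105.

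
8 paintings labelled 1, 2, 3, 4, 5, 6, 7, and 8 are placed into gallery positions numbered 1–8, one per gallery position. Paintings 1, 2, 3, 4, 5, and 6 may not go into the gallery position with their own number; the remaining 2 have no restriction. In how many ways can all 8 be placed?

Let Aᵢ (for 1 ≤ i ≤ 6) be the placements that put painting i in its forbidden gallery position. Any j of these fix j positions, leaving (8−j)! ways to fill the rest, and there are C(6,j) ways to pick which j.
By inclusion–exclusion, the number of valid placements is Σ_{j=0}^{6} (−1)^j C(6,j)·(8−j)!.
Computing: 40320 − 30240 + 10800 − 2400 + 360 − 36 + 2 = 18806.

18806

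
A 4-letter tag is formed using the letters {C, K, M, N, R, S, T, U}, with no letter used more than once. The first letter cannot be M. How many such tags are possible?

1470

The first letter has 8−1 = 7 choices (anything except M).
The remaining 3 letters are filled from the other 7 symbols without repetition: 7 × 6 × 5 = 210.
Total: 7 × 210 = 1470.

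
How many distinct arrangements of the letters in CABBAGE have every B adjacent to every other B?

360

Treat the 2 copies of B as a single block. The multiset to arrange is then {BB, A, A, C, E, G}, 6 items in all.
That gives (6)!/(2!) = 360 arrangements.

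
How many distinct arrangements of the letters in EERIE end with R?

4

Fix R in the last position and arrange the remaining 4 letters.
Those 4 letters have E appearing 3 times, giving (4)!/(3!) = 4.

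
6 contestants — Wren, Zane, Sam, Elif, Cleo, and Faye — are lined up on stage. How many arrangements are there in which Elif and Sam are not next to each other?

480

There are 6! = 720 arrangements in all. If Elif and Sam are adjacent, merging them into one block gives 2·(5)! = 240 arrangements.
So 720 − 240 = 480 arrangements keep them apart.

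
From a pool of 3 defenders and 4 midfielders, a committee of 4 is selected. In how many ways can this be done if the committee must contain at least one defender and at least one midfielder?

Total 4-person selections from all 7: C(7,4) = 35.
Subtract selections that omit an entire group: no defenders → C(4,4) = 1; no midfielders → C(3,4) = 0.
Both groups omitted at once is impossible, so 35 − 1 = 34.

34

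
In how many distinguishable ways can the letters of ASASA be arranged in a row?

10

ASASA has 5 letters with A appearing 3 times and S appearing twice.
Dividing 5! = 120 by 3!·2! = 12 for the repeated letters gives 10.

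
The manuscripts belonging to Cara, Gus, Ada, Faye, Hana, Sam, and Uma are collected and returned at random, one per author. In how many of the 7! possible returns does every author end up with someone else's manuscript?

Let Aᵢ be the assignments in which author i gets their own manuscript. We want the size of the complement of A₁∪…∪A_7.
By inclusion–exclusion this is Σ_{j=0}^{7} (−1)^j C(7,j)·(7−j)!.
Computing: 5040 − 5040 + 2520 − 840 + 210 − 42 + 7 − 1 = 1854.

1854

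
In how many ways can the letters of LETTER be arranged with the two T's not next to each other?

There are 6!/(2!·2!) = 180 arrangements of LETTER in total.
Arrangements with the T's together: treat TT as one letter, giving (5)!/(2!) = 60.
Hence 180 − 60 = 120.

120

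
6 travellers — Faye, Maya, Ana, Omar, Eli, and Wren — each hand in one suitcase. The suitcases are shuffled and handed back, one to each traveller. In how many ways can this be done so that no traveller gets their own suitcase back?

265

Let Aᵢ be the assignments in which traveller i gets their own suitcase. We want the size of the complement of A₁∪…∪A_6.
By inclusion–exclusion this is Σ_{j=0}^{6} (−1)^j C(6,j)·(6−j)!.
Computing: 720 − 720 + 360 − 120 + 30 − 6 + 1 = 265.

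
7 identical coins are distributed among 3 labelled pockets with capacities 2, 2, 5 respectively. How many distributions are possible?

By stars and bars, unrestricted non-negative solutions to x_1+…+x_3 = 7 number C(7+2,2) = 36.
Subtract solutions that violate a single cap (substitute x_i' = x_i − (cap_i+1)): x_1 ≥ 3 gives C(6,2) = 15; x_2 ≥ 3 gives C(6,2) = 15; x_3 ≥ 6 gives C(3,2) = 3. Together 33.
Add back pairs where two caps are both exceeded: 3 + 0 + 0 = 3.
By inclusion–exclusion the count is 36 − 33 + 3 = 6.

6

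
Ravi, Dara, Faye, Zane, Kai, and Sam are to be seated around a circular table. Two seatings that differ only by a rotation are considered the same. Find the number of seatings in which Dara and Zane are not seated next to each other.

Without the restriction there are (5)! = 120 seatings.
Those with Dara next to Zane: fuse the pair into one unit and seat 5 units around a circle — 2·(4)! = 48.
Subtracting, 120 − 48 = 72.

72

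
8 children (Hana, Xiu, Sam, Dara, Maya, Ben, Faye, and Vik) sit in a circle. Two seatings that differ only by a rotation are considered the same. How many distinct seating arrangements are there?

5040

Around a circle, 8 distinct people have 8!/8 = (7)! = 5040 rotationally distinct seatings.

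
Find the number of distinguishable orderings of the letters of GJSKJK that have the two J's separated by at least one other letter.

There are 6!/(2!·2!) = 180 arrangements of GJSKJK in total.
If the two J's are adjacent, glue them into one block, leaving 5 items to arrange: (5)!/(2!) = 60 ways.
Subtracting, 180 − 60 = 120 arrangements keep the J's apart.

120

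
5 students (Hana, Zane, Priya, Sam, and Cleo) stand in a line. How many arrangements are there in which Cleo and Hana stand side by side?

48

Treat {Cleo, Hana} as a single unit. There are 4 units to order, and the pair itself can be ordered 2 ways.
So the count is 2·(4)! = 48.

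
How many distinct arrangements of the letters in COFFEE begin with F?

With the first slot taken by F, it remains to arrange the other 5 letters (COFEE).
Those 5 letters have E appearing twice, giving (5)!/(2!) = 60.

60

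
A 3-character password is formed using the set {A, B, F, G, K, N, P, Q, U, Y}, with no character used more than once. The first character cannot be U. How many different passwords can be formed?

The first character has 10−1 = 9 choices (anything except U).
The remaining 2 characters are filled from the other 9 symbols without repetition: 9 × 8 = 72.
Total: 9 × 72 = 648.

648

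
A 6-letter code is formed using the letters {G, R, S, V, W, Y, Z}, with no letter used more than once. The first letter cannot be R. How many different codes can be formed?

4320

The first letter has 7−1 = 6 choices (anything except R).
The remaining 5 letters are filled from the other 6 symbols without repetition: 6 × 5 × 4 × 3 × 2 = 720.
Total: 6 × 720 = 4320.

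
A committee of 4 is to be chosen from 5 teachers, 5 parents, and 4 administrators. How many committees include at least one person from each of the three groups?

Total 4-person selections from all 14: C(14,4) = 1001.
Selections missing a whole group: no teachers → C(9,4) = 126; no parents → C(9,4) = 126; no administrators → C(10,4) = 210.
Add back selections omitting two groups (i.e. drawn from a single group): C(5,4) + C(5,4) + C(4,4) = 11.
By inclusion–exclusion: 1001 − 462 + 11 = 550.

550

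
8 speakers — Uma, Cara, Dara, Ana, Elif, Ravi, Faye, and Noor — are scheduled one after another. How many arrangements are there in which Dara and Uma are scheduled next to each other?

10080

Glue Dara and Uma into one block (2 internal orders), leaving 7 units to arrange in a row.
That gives 2 × 7! = 2 × 5040 = 10080.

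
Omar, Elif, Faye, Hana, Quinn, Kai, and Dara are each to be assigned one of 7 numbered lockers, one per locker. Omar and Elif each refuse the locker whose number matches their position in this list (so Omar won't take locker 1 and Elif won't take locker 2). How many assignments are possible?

3720

Let Aᵢ (for i ∈ {1, 2}) be the placements that put person i in their forbidden locker. Any j of these fix j positions, leaving (7−j)! ways to fill the rest, and there are C(2,j) ways to pick which j.
By inclusion–exclusion, the number of valid placements is Σ_{j=0}^{2} (−1)^j C(2,j)·(7−j)!.
Computing: 5040 − 1440 + 120 = 3720.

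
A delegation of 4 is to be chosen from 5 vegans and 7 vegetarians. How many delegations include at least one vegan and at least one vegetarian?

Unrestricted: C(12,4) = 495 ways to pick any 4 of the 12.
Selections missing a whole group: no vegans → C(7,4) = 35; no vegetarians → C(5,4) = 5.
Both groups omitted at once is impossible, so 495 − 40 = 455.

455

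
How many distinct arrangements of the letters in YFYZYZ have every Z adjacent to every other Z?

20

Treat the 2 copies of Z as a single block. The multiset to arrange is then {ZZ, F, Y, Y, Y}, 5 items in all.
That gives (5)!/(3!) = 20 arrangements.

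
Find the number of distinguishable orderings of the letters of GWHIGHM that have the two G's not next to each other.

There are 7!/(2!·2!) = 1260 arrangements of GWHIGHM in total.
If the two G's are adjacent, glue them into one block, leaving 6 items to arrange: (6)!/(2!) = 360 ways.
Hence 1260 − 360 = 900.

900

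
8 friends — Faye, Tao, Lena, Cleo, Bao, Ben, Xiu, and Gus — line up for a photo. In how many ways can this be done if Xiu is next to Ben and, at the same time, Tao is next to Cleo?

2880

Treat {Xiu,Ben} as one block (2 orders) and {Tao,Cleo} as another (2 orders).
That leaves 6 units to arrange: 2 × 2 × 6! = 4 × 720 = 2880.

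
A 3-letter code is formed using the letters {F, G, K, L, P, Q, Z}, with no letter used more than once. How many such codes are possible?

210

This is a permutation of 3 out of 7: P(7,3) = 7!/4!.
7 × 6 × 5 = 210.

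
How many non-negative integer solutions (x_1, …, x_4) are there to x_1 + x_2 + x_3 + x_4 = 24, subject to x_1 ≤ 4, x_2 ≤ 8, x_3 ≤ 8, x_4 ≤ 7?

Ignoring the caps, the number of non-negative solutions to x_1+…+x_4 = 24 is C(27,3) = 2925.
Subtract solutions that violate a single cap (substitute x_i' = x_i − (cap_i+1)): x_1 ≥ 5 gives C(22,3) = 1540; x_2 ≥ 9 gives C(18,3) = 816; x_3 ≥ 9 gives C(18,3) = 816; x_4 ≥ 8 gives C(19,3) = 969. Together 4141.
Add back pairs where two caps are both exceeded: 286 + 286 + 364 + 84 + 120 + 120 = 1260.
Subtract triples: 4 + 10 + 10 + 0 = 24.
By inclusion–exclusion the count is 2925 − 4141 + 1260 − 24 = 20.

20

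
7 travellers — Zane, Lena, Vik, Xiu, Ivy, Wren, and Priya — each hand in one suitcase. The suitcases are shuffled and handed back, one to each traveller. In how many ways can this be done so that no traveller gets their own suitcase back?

1854

Let Aᵢ be the assignments in which traveller i gets their own suitcase. We want the size of the complement of A₁∪…∪A_7.
By inclusion–exclusion this is Σ_{j=0}^{7} (−1)^j C(7,j)·(7−j)!.
Computing: 5040 − 5040 + 2520 − 840 + 210 − 42 + 7 − 1 = 1854.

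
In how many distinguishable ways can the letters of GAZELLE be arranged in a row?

1260

Letter multiplicities in GAZELLE: A×1, E×2, G×1, L×2, Z×1.
Dividing 7! = 5040 by 2!·2! = 4 for the repeated letters gives 1260.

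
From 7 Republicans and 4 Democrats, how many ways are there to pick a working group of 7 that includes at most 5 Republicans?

Split by how many Republicans are chosen (0 through 5).
Sum: C(7,0)·C(4,7) + C(7,1)·C(4,6) + C(7,2)·C(4,5) + C(7,3)·C(4,4) + C(7,4)·C(4,3) + C(7,5)·C(4,2) = 0 + 0 + 0 + 35 + 140 + 126 = 301.

301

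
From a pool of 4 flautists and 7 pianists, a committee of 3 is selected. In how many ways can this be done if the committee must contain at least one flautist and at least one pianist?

Total 3-person selections from all 11: C(11,3) = 165.
Subtract selections that omit an entire group: no flautists → C(7,3) = 35; no pianists → C(4,3) = 4.
Both groups omitted at once is impossible, so 165 − 39 = 126.

126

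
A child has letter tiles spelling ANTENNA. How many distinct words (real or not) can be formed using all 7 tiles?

420

ANTENNA has 7 letters with A appearing twice and N appearing 3 times.
So there are 7! / (3!·2!) = 420 distinguishable arrangements.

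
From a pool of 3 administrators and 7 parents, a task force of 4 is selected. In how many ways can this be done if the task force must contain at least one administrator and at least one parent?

175

Unrestricted: C(10,4) = 210 ways to pick any 4 of the 10.
Selections missing a whole group: no administrators → C(7,4) = 35; no parents → C(3,4) = 0.
Both groups omitted at once is impossible, so 210 − 35 = 175.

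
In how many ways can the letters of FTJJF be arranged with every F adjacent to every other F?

Treat the 2 copies of F as a single block. The multiset to arrange is then {FF, J, J, T}, 4 items in all.
That gives (4)!/(2!) = 12 arrangements.

12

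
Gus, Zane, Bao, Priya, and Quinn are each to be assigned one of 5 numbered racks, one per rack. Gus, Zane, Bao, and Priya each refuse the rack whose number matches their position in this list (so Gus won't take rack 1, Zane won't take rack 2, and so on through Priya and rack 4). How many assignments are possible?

Let Aᵢ (for 1 ≤ i ≤ 4) be the placements that put person i in their forbidden rack. Any j of these fix j positions, leaving (5−j)! ways to fill the rest, and there are C(4,j) ways to pick which j.
By inclusion–exclusion, the number of valid placements is Σ_{j=0}^{4} (−1)^j C(4,j)·(5−j)!.
Computing: 120 − 96 + 36 − 8 + 1 = 53.

53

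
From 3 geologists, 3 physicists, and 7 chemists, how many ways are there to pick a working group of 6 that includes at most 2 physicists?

Split by how many physicists are chosen (0 through 2).
Sum: C(3,0)·C(10,6) + C(3,1)·C(10,5) + C(3,2)·C(10,4) = 210 + 756 + 630 = 1596.

1596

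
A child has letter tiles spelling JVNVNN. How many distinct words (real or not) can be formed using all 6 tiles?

60

The 6 letters of JVNVNN have repeats: N appearing 3 times and V appearing twice.
The number of distinct arrangements is 6!/(3!·2!) = 720/12 = 60.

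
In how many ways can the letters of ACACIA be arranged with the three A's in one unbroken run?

Treat the 3 copies of A as a single block. The multiset to arrange is then {AAA, C, C, I}, 4 items in all.
That gives (4)!/(2!) = 12 arrangements.

12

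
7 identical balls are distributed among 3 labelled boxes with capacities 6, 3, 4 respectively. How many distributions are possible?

By stars and bars, unrestricted non-negative solutions to x_1+…+x_3 = 7 number C(7+2,2) = 36.
Subtract solutions that violate a single cap (substitute x_i' = x_i − (cap_i+1)): x_1 ≥ 7 gives C(2,2) = 1; x_2 ≥ 4 gives C(5,2) = 10; x_3 ≥ 5 gives C(4,2) = 6. Together 17.
No two caps can be exceeded simultaneously, so the pair terms are all 0.
By inclusion–exclusion the count is 36 − 17 + 0 = 19.

19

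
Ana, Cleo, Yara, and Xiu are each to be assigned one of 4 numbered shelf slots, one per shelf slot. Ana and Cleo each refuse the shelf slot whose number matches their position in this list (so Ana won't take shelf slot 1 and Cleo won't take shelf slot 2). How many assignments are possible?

14

Let Aᵢ (for i ∈ {1, 2}) be the placements that put person i in their forbidden shelf slot. Any j of these fix j positions, leaving (4−j)! ways to fill the rest, and there are C(2,j) ways to pick which j.
By inclusion–exclusion, the number of valid placements is Σ_{j=0}^{2} (−1)^j C(2,j)·(4−j)!.
Computing: 24 − 12 + 2 = 14.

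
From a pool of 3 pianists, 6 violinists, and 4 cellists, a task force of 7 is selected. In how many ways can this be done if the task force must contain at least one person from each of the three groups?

1559

Unrestricted: C(13,7) = 1716 ways to pick any 7 of the 13.
Subtract selections that omit an entire group: no pianists → C(10,7) = 120; no violinists → C(7,7) = 1; no cellists → C(9,7) = 36.
Add back selections omitting two groups (i.e. drawn from a single group): C(3,7) + C(6,7) + C(4,7) = 0.
By inclusion–exclusion: 1716 − 157 + 0 = 1559.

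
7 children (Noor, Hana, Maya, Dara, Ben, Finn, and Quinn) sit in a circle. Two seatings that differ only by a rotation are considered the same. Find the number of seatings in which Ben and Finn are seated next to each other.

Glue Ben and Finn into a block (2 internal orders). Seating 6 units around a circle gives (5)! arrangements.
So 2 × (5)! = 2 × 120 = 240.

240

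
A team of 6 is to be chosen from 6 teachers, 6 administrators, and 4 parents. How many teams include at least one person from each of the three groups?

Total 6-person selections from all 16: C(16,6) = 8008.
Subtract selections that omit an entire group: no teachers → C(10,6) = 210; no administrators → C(10,6) = 210; no parents → C(12,6) = 924.
Add back selections omitting two groups (i.e. drawn from a single group): C(6,6) + C(6,6) + C(4,6) = 2.
By inclusion–exclusion: 8008 − 1344 + 2 = 6666.

6666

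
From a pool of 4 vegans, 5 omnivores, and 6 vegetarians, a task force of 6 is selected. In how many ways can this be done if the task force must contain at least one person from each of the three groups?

4250

With no constraint there are C(15,6) = 5005 possible selections.
Subtract selections that omit an entire group: no vegans → C(11,6) = 462; no omnivores → C(10,6) = 210; no vegetarians → C(9,6) = 84.
Add back selections omitting two groups (i.e. drawn from a single group): C(4,6) + C(5,6) + C(6,6) = 1.
By inclusion–exclusion: 5005 − 756 + 1 = 4250.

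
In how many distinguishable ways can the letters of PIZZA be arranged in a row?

60

Letter multiplicities in PIZZA: A×1, I×1, P×1, Z×2.
So there are 5! / (2!) = 60 distinguishable arrangements.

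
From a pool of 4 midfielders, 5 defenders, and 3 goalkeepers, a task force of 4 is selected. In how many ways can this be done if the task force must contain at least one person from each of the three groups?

270

With no constraint there are C(12,4) = 495 possible selections.
Selections missing a whole group: no midfielders → C(8,4) = 70; no defenders → C(7,4) = 35; no goalkeepers → C(9,4) = 126.
Add back selections omitting two groups (i.e. drawn from a single group): C(4,4) + C(5,4) + C(3,4) = 6.
By inclusion–exclusion: 495 − 231 + 6 = 270.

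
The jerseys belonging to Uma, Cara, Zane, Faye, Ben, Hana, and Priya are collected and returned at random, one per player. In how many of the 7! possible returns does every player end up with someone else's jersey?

1854

Count assignments avoiding every fixed point. For any j of the 7 players fixed to their old jersey, the other 7−j can be arranged in (7−j)! ways.
By inclusion–exclusion this is Σ_{j=0}^{7} (−1)^j C(7,j)·(7−j)!.
Computing: 5040 − 5040 + 2520 − 840 + 210 − 42 + 7 − 1 = 1854.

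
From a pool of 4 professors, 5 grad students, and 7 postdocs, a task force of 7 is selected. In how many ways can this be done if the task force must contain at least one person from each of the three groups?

10283

With no constraint there are C(16,7) = 11440 possible selections.
Subtract selections that omit an entire group: no professors → C(12,7) = 792; no grad students → C(11,7) = 330; no postdocs → C(9,7) = 36.
Add back selections omitting two groups (i.e. drawn from a single group): C(4,7) + C(5,7) + C(7,7) = 1.
By inclusion–exclusion: 11440 − 1158 + 1 = 10283.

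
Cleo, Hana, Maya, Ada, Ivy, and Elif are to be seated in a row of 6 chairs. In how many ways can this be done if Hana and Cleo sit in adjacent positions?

240

Place the 4 others and the Hana-Cleo pair as 5 objects in a line; the pair has 2 internal arrangements.
So the count is 2·(5)! = 240.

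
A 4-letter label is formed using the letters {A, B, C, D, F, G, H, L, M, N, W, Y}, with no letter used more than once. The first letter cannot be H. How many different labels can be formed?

10890

The first letter has 12−1 = 11 choices (anything except H).
The remaining 3 letters are filled from the other 11 symbols without repetition: 11 × 10 × 9 = 990.
Total: 11 × 990 = 10890.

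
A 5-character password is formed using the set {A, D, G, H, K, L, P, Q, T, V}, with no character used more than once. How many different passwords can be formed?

With no repetition, fill the 5 characters in order: 10 choices, then 9, down to 6.
That product is 10 × 9 × 8 × 7 × 6 = 30240.

30240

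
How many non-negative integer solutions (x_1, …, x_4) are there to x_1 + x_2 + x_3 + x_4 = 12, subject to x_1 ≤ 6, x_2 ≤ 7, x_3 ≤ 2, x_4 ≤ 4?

74

By stars and bars, unrestricted non-negative solutions to x_1+…+x_4 = 12 number C(12+3,3) = 455.
Subtract solutions that violate a single cap (substitute x_i' = x_i − (cap_i+1)): x_1 ≥ 7 gives C(8,3) = 56; x_2 ≥ 8 gives C(7,3) = 35; x_3 ≥ 3 gives C(12,3) = 220; x_4 ≥ 5 gives C(10,3) = 120. Together 431.
Add back pairs where two caps are both exceeded: 0 + 10 + 1 + 4 + 0 + 35 = 50.
By inclusion–exclusion the count is 455 − 431 + 50 = 74.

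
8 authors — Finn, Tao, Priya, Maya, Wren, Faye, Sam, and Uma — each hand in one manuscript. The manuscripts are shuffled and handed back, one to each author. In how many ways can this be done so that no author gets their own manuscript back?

14833

Count assignments avoiding every fixed point. For any j of the 8 authors fixed to their own manuscript, the other 8−j can be arranged in (8−j)! ways.
By inclusion–exclusion this is Σ_{j=0}^{8} (−1)^j C(8,j)·(8−j)!.
Computing: 40320 − 40320 + 20160 − 6720 + 1680 − 336 + 56 − 8 + 1 = 14833.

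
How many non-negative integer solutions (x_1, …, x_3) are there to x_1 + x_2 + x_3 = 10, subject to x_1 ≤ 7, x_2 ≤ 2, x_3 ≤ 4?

9

Without the upper bounds there are C(12,2) = 66 ways to split 10 among 3 variables.
Subtract solutions that violate a single cap (substitute x_i' = x_i − (cap_i+1)): x_1 ≥ 8 gives C(4,2) = 6; x_2 ≥ 3 gives C(9,2) = 36; x_3 ≥ 5 gives C(7,2) = 21. Together 63.
Add back pairs where two caps are both exceeded: 0 + 0 + 6 = 6.
By inclusion–exclusion the count is 66 − 63 + 6 = 9.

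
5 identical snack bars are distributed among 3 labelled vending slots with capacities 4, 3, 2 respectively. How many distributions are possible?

Ignoring the caps, the number of non-negative solutions to x_1+…+x_3 = 5 is C(7,2) = 21.
Subtract solutions that violate a single cap (substitute x_i' = x_i − (cap_i+1)): x_1 ≥ 5 gives C(2,2) = 1; x_2 ≥ 4 gives C(3,2) = 3; x_3 ≥ 3 gives C(4,2) = 6. Together 10.
No two caps can be exceeded simultaneously, so the pair terms are all 0.
By inclusion–exclusion the count is 21 − 10 + 0 = 11.

11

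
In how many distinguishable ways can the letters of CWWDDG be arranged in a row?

The 6 letters of CWWDDG have repeats: D appearing twice and W appearing twice.
So there are 6! / (2!·2!) = 180 distinguishable arrangements.

180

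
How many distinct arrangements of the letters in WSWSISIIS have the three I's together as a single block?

105

Treat the 3 copies of I as a single block. The multiset to arrange is then {III, S, S, S, S, W, W}, 7 items in all.
That gives (7)!/(4!·2!) = 105 arrangements.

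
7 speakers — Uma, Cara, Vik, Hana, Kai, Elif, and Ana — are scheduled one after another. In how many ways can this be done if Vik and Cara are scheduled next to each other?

Place the 5 others and the Vik-Cara pair as 6 objects in a line; the pair has 2 internal arrangements.
That gives 2 × 6! = 2 × 720 = 1440.

1440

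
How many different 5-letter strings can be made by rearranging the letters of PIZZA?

60

Letter multiplicities in PIZZA: A×1, I×1, P×1, Z×2.
Dividing 5! = 120 by 2! = 2 for the repeated letters gives 60.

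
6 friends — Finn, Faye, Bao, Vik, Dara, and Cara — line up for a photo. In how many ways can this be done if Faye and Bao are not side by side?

480

There are 6! = 720 arrangements in all. If Faye and Bao are adjacent, merging them into one block gives 2·(5)! = 240 arrangements.
So 720 − 240 = 480 arrangements keep them apart.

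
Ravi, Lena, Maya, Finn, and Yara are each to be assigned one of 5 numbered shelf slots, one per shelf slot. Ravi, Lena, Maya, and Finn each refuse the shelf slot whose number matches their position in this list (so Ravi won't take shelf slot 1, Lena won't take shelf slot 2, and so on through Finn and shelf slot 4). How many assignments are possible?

53

Let Aᵢ (for 1 ≤ i ≤ 4) be the placements that put person i in their forbidden shelf slot. Any j of these fix j positions, leaving (5−j)! ways to fill the rest, and there are C(4,j) ways to pick which j.
By inclusion–exclusion, the number of valid placements is Σ_{j=0}^{4} (−1)^j C(4,j)·(5−j)!.
Computing: 120 − 96 + 36 − 8 + 1 = 53.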